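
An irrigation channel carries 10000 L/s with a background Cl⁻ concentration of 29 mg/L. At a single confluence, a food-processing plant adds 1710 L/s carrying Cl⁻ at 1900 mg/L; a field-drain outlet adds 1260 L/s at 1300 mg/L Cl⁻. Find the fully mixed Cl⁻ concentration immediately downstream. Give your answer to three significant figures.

Mixed concentration C = ΣQC/ΣQ = (10000·29.00 + 1710·1900 + 1260·1300) / 12970 = 5177000/12970 = 399.2 mg/L.

399 mg/L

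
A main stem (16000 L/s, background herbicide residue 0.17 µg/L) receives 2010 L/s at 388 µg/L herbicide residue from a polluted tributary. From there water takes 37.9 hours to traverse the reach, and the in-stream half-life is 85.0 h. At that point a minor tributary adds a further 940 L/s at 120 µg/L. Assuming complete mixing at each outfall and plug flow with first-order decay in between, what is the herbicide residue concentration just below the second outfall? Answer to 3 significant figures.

Flow-weighted average: C = (16000·0.1700 + 2010·388.0) / 18010 = 782600/18010 = 43.45 µg/L; combined flow 18010 L/s.
Half-life 85.0 h → k = ln 2 / 85.0 = 0.008155 h⁻¹ = 0.1957 d⁻¹.
Applying C = C₀e^(−kt): 43.45 × 0.7341 = 31.90 µg/L.
Second outfall: C = (18010·31.90 + 940.0·120.0)/18950 = 36.27 µg/L.

36.3 µg/L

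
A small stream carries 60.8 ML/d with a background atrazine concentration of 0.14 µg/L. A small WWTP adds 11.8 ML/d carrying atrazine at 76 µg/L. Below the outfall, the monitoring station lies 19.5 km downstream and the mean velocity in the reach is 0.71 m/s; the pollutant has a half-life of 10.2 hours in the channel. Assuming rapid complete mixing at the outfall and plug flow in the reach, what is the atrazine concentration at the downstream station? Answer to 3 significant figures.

Flow-weighted average: C = (60.80·0.1400 + 11.80·76.00) / 72.60 = 905.3/72.60 = 12.47 µg/L.
Travel time t = 19.5·1000 / 0.71 = 27460 s = 7.629 h.
Half-life 10.2 h → k = ln 2 / 10.2 = 0.06796 h⁻¹ = 1.631 d⁻¹.
After decay, C = 12.47 × e^(−kt) = 12.47 × 0.5954 = 7.425 µg/L.

7.43 µg/L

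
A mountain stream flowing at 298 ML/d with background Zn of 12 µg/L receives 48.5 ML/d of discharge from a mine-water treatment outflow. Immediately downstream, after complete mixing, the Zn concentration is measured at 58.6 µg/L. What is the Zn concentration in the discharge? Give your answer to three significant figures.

Mass balance: 298.0·12.00 + 48.50·Cₑ = 346.5·58.60
→ Cₑ = (346.5·58.60 − 298.0·12.00) / 48.50 = 344.9 µg/L.

345 µg/L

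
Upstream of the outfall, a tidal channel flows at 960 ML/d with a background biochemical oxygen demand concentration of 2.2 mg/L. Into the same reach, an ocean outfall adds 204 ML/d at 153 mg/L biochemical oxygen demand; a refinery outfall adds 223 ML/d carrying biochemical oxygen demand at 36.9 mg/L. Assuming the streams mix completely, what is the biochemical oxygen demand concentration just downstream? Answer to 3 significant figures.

Mass balance: C = (960.0·2.200 + 204.0·153.0 + 223.0·36.90) / 1387 = 41550/1387 = 29.96 mg/L.

30.0 mg/L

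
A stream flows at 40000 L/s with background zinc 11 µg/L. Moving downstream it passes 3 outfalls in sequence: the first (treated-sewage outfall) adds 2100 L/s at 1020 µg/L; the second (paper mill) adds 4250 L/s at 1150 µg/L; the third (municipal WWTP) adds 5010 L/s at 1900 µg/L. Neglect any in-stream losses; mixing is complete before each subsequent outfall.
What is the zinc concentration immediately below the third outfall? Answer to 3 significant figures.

Below outfall 1: Q → 42100 L/s, C = (40000·11.00 + 2100·1020)/42100 = 61.33 µg/L.
Below outfall 2: Q → 46350 L/s, C = (42100·61.33 + 4250·1150)/46350 = 161.2 µg/L.
Below outfall 3: Q → 51360 L/s, C = (46350·161.2 + 5010·1900)/51360 = 330.8 µg/L.

331 µg/L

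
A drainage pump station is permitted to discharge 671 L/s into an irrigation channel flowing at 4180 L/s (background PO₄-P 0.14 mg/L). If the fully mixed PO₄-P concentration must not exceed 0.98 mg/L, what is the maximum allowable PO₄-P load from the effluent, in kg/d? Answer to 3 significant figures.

Mass balance at the limit: 4180·0.1400 + 671.0·Cₑ = 4851·0.98 → Cₑ = 6.213 mg/L.
671.0 L/s = 0.6710 m³/s. Load = 0.6710 m³/s × 6.213 g/m³ × 86 400 s/d = 360.2 kg/d.

360 kg/d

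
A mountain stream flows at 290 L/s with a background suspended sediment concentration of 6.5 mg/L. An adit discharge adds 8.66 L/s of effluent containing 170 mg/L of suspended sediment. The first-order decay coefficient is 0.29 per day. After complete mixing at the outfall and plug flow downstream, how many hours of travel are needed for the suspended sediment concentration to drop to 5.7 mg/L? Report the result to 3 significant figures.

Mass balance: C = (290.0·6.500 + 8.660·170.0) / 298.7 = 3357/298.7 = 11.24 mg/L.
11.24·exp(−k·t) = 5.7 → t = ln(11.24/5.7)/k = 202300 s = 56.20 h.

56.2 h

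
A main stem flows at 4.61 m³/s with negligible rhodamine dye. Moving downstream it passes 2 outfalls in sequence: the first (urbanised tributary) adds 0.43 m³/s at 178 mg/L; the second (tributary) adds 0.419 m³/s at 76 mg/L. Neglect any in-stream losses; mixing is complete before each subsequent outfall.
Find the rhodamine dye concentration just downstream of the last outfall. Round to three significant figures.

Outfall 1: combined Q = 5.040 m³/s; C = (4.610·0 + 0.4300·178.0)/5.040 = 15.19 mg/L.
Outfall 2: combined Q = 5.459 m³/s; C = (5.040·15.19 + 0.4190·76.00)/5.459 = 19.85 mg/L.

19.9 mg/L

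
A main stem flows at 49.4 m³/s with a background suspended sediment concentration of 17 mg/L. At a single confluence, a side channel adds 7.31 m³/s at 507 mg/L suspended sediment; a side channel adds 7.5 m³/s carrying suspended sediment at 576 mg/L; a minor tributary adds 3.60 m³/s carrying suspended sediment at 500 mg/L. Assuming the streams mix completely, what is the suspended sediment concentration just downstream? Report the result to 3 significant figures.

157 mg/L

Mixed concentration C = ΣQC/ΣQ = (49.40·17.00 + 7.310·507.0 + 7.500·576.0 + 3.600·500.0) / 67.81 = 10670/67.81 = 157.3 mg/L.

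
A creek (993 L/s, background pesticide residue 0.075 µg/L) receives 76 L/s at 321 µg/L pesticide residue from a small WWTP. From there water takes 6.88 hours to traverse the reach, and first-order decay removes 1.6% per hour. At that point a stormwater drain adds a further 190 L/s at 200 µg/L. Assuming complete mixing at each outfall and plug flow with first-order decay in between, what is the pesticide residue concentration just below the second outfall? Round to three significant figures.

47.6 µg/L

Flow-weighted average: C = (993.0·0.07500 + 76.00·321.0) / 1069 = 24470/1069 = 22.89 µg/L; combined flow 1069 L/s.
1.6%/h lost → k = −ln(1 − 0.016) = 0.01613 h⁻¹.
After decay, C = 22.89 × e^(−kt) = 22.89 × 0.8950 = 20.49 µg/L.
At the second outfall, C = (1069·20.49 + 190.0·200.0) / (1069 + 190.0) = 47.58 µg/L.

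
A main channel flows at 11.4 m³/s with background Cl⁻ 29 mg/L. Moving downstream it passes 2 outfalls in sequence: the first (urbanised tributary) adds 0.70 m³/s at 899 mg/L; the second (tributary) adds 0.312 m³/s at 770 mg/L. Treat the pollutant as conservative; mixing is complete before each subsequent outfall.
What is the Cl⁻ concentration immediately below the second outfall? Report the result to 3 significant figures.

96.7 mg/L

After outfall 1: Q = 11.40 + 0.7000 = 12.10 m³/s; C = (11.40·29.00 + 0.7000·899.0)/12.10 = 79.33 mg/L.
After outfall 2: Q = 12.10 + 0.3120 = 12.41 m³/s; C = (12.10·79.33 + 0.3120·770.0)/12.41 = 96.69 mg/L.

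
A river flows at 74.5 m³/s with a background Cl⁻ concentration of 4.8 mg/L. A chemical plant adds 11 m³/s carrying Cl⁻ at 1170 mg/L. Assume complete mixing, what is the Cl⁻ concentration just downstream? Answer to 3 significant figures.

155 mg/L

Flow-weighted average: C = (74.50·4.800 + 11.00·1170) / 85.50 = 13230/85.50 = 154.7 mg/L.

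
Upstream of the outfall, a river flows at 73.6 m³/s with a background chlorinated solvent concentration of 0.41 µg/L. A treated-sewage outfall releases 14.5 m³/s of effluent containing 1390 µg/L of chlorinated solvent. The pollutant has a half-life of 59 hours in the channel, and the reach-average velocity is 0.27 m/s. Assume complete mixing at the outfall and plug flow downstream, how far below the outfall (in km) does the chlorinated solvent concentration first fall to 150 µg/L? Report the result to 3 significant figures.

35.0 km

Flow-weighted average: C = (73.60·0.4100 + 14.50·1390) / 88.10 = 20190/88.10 = 229.1 µg/L.
Half-life 59 h → k = ln 2 / 59 = 0.01175 h⁻¹ = 0.2820 d⁻¹.
Set 229.1·exp(−k·t) = 150 → t = ln(229.1/150)/k = 129800 s = 36.06 h.
Distance = v·t = 0.27·129800 = 35050 m = 35.05 km.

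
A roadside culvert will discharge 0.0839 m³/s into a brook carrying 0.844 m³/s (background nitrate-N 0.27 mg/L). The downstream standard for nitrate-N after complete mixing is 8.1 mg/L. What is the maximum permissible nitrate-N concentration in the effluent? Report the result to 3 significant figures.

At the limit, (Qr·Cr + Qe·Cₑ)/(Qr + Qe) = 8.1:
Cₑ = (0.9279·8.1 − 0.8440·0.2700) / 0.08390 = 86.87 mg/L.

86.9 mg/L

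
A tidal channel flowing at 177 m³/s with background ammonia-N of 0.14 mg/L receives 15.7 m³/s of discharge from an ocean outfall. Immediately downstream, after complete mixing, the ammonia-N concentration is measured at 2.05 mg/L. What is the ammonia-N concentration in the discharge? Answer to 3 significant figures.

Mass balance: 177.0·0.1400 + 15.70·Cₑ = 192.7·2.050
→ Cₑ = (192.7·2.050 − 177.0·0.1400) / 15.70 = 23.58 mg/L.

23.6 mg/L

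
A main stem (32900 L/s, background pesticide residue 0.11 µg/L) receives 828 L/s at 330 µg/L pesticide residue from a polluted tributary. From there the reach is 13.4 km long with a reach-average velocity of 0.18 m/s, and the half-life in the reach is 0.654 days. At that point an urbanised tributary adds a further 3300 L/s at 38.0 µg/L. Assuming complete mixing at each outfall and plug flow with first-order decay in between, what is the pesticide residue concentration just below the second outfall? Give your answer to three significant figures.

6.39 µg/L

Mixed concentration C = ΣQC/ΣQ = (32900·0.1100 + 828.0·330.0) / 33730 = 276900/33730 = 8.209 µg/L; combined flow 33730 L/s.
Travel time t = 13.4·1000 / 0.18 = 74440 s = 20.68 h.
Half-life 0.654 d → k = ln 2 / 0.654 = 1.060 d⁻¹.
First-order decay: C = 8.209·exp(−k·t) = 8.209·0.4012 = 3.294 µg/L.
At the second outfall, C = (33730·3.294 + 3300·38.00) / (33730 + 3300) = 6.387 µg/L.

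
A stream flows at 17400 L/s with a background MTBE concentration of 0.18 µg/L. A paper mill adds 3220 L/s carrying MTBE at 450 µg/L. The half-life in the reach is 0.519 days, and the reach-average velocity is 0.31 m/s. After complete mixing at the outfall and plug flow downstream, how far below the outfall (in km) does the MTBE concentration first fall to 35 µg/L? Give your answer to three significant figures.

Mass balance: C = (17400·0.1800 + 3220·450.0) / 20620 = 1452000/20620 = 70.42 µg/L.
Half-life 0.519 d → k = ln 2 / 0.519 = 1.336 d⁻¹.
Set 70.42·exp(−k·t) = 35 → t = ln(70.42/35)/k = 45230 s = 12.56 h.
Distance = v·t = 0.31·45230 = 14020 m = 14.02 km.

14.0 km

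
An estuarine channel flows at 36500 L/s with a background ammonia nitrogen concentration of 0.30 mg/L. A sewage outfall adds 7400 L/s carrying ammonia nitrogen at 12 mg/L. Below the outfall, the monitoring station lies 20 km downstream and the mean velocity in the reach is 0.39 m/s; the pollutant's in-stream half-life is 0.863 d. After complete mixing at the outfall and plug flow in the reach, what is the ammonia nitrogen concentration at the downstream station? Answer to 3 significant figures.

Flow-weighted average: C = (36500·0.3000 + 7400·12.00) / 43900 = 99750/43900 = 2.272 mg/L.
Travel time t = 20·1000 / 0.39 = 51280 s = 14.25 h.
Half-life 0.863 d → k = ln 2 / 0.863 = 0.8032 d⁻¹.
First-order decay: C = 2.272·exp(−k·t) = 2.272·0.6208 = 1.411 mg/L.

1.41 mg/L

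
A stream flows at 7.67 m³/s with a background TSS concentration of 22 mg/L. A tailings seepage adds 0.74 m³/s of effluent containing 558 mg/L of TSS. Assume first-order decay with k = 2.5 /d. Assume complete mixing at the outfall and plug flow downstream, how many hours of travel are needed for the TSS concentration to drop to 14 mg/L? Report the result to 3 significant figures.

15.3 h

Conservation of mass: C = (7.670·22.00 + 0.7400·558.0) / 8.410 = 581.7/8.410 = 69.16 mg/L.
69.16·exp(−k·t) = 14 → t = ln(69.16/14)/k = 55210 s = 15.34 h.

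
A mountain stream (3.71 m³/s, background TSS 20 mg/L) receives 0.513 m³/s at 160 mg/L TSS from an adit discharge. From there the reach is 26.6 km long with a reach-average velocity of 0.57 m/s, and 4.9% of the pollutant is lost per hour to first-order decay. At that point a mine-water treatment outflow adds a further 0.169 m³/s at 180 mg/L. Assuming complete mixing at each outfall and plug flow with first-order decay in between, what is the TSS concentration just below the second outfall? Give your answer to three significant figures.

Flow-weighted average: C = (3.710·20.00 + 0.5130·160.0) / 4.223 = 156.3/4.223 = 37.01 mg/L; combined flow 4.223 m³/s.
Travel time t = 26.6·1000 / 0.57 = 46670 s = 12.96 h.
4.9%/h lost → k = −ln(1 − 0.049) = 0.05024 h⁻¹.
Applying C = C₀e^(−kt): 37.01 × 0.5214 = 19.29 mg/L.
At the second outfall, C = (4.223·19.29 + 0.1690·180.0) / (4.223 + 0.1690) = 25.48 mg/L.

25.5 mg/L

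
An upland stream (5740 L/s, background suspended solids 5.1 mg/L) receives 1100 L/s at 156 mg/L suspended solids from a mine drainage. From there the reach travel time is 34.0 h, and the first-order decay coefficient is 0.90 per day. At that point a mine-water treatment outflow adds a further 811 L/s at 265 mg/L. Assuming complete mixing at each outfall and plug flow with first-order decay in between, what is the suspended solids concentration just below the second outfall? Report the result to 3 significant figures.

Flow-weighted average: C = (5740·5.100 + 1100·156.0) / 6840 = 200900/6840 = 29.37 mg/L; combined flow 6840 L/s.
Decay over the reach: 29.37·exp(−kt) = 29.37·0.2794 = 8.206 mg/L.
At the second outfall, C = (6840·8.206 + 811.0·265.0) / (6840 + 811.0) = 35.43 mg/L.

35.4 mg/L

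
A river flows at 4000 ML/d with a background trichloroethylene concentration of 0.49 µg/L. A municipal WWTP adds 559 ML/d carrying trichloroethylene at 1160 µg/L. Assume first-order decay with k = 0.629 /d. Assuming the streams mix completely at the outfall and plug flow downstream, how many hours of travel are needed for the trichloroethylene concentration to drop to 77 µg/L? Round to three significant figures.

23.5 h

Flow-weighted average: C = (4000·0.4900 + 559.0·1160) / 4559 = 650400/4559 = 142.7 µg/L.
142.7·exp(−k·t) = 77 → t = ln(142.7/77)/k = 84710 s = 23.53 h.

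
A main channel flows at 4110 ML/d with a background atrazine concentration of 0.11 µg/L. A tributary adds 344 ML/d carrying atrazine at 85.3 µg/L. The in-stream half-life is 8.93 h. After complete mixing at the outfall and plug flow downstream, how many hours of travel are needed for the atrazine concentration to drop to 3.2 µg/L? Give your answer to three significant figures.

9.50 h

After mixing, C = (4110·0.1100 + 344.0·85.30) / 4454 = 29800/4454 = 6.690 µg/L.
Half-life 8.93 h → k = ln 2 / 8.93 = 0.07762 h⁻¹ = 1.863 d⁻¹.
6.690·exp(−k·t) = 3.2 → t = ln(6.690/3.2)/k = 34200 s = 9.500 h.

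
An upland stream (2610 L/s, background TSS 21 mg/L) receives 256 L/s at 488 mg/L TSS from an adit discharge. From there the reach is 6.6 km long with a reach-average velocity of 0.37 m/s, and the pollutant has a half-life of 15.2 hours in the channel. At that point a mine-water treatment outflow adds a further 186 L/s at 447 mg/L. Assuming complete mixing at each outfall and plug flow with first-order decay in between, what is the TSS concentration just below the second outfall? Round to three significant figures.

74.2 mg/L

Conservation of mass: C = (2610·21.00 + 256.0·488.0) / 2866 = 179700/2866 = 62.71 mg/L; combined flow 2866 L/s.
Travel time t = 6.6·1000 / 0.37 = 17840 s = 4.955 h.
Half-life 15.2 h → k = ln 2 / 15.2 = 0.04560 h⁻¹ = 1.094 d⁻¹.
After decay, C = 62.71 × e^(−kt) = 62.71 × 0.7978 = 50.03 mg/L.
At the second outfall, C = (2866·50.03 + 186.0·447.0) / (2866 + 186.0) = 74.22 mg/L.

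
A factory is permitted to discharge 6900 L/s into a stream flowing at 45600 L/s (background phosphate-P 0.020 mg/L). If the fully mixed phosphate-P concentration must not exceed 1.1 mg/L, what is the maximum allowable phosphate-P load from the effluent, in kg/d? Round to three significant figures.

4910 kg/d

Mass balance at the limit: 45600·0.02000 + 6900·Cₑ = 52500·1.1 → Cₑ = 8.237 mg/L.
6900 L/s = 6.900 m³/s. Load = 6.900 m³/s × 8.237 g/m³ × 86 400 s/d = 4911 kg/d.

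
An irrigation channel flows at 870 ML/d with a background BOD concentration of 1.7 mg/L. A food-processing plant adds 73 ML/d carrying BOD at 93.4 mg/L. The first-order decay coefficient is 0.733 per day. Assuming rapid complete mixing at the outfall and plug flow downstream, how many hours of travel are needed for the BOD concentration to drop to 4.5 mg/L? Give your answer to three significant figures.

Flow-weighted average: C = (870.0·1.700 + 73.00·93.40) / 943.0 = 8297/943.0 = 8.799 mg/L.
8.799·exp(−k·t) = 4.5 → t = ln(8.799/4.5)/k = 79040 s = 21.95 h.

22.0 h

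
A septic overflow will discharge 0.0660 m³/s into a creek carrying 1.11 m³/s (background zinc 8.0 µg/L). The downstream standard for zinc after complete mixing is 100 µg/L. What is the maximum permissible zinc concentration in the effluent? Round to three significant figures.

1650 µg/L

At the limit, (Qr·Cr + Qe·Cₑ)/(Qr + Qe) = 100:
Cₑ = (1.176·100 − 1.110·8.000) / 0.06600 = 1647 µg/L.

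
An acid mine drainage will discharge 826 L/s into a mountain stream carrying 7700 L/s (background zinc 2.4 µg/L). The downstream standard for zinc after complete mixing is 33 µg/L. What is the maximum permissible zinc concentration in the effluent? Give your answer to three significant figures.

At the limit, (Qr·Cr + Qe·Cₑ)/(Qr + Qe) = 33:
Cₑ = (8526·33 − 7700·2.400) / 826.0 = 318.3 µg/L.

318 µg/L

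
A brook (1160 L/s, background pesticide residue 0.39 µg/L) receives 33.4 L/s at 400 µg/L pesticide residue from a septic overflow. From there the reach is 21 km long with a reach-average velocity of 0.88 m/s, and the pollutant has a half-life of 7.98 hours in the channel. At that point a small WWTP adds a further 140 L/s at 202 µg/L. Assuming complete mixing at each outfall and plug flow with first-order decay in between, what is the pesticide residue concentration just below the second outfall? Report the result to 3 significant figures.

27.0 µg/L

Conservation of mass: C = (1160·0.3900 + 33.40·400.0) / 1193 = 13810/1193 = 11.57 µg/L; combined flow 1193 L/s.
Travel time t = 21·1000 / 0.88 = 23860 s = 6.629 h.
Half-life 7.98 h → k = ln 2 / 7.98 = 0.08686 h⁻¹ = 2.085 d⁻¹.
Decay over the reach: 11.57·exp(−kt) = 11.57·0.5623 = 6.508 µg/L.
At the second outfall, C = (1193·6.508 + 140.0·202.0) / (1193 + 140.0) = 27.03 µg/L.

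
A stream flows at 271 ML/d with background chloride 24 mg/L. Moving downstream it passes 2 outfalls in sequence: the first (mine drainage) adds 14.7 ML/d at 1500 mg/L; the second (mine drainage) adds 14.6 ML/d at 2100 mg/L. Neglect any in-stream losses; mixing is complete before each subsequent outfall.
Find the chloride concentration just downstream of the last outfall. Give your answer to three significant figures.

After outfall 1: Q = 271.0 + 14.70 = 285.7 ML/d; C = (271.0·24.00 + 14.70·1500)/285.7 = 99.94 mg/L.
After outfall 2: Q = 285.7 + 14.60 = 300.3 ML/d; C = (285.7·99.94 + 14.60·2100)/300.3 = 197.2 mg/L.

197 mg/L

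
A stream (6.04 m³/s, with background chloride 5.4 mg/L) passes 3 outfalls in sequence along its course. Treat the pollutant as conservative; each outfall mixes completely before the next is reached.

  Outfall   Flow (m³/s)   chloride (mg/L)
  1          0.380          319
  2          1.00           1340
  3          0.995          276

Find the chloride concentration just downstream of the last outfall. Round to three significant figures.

210 mg/L

After outfall 1: Q = 6.040 + 0.3800 = 6.420 m³/s; C = (6.040·5.400 + 0.3800·319.0)/6.420 = 23.96 mg/L.
After outfall 2: Q = 6.420 + 1.000 = 7.420 m³/s; C = (6.420·23.96 + 1.000·1340)/7.420 = 201.3 mg/L.
After outfall 3: Q = 7.420 + 0.9950 = 8.415 m³/s; C = (7.420·201.3 + 0.9950·276.0)/8.415 = 210.2 mg/L.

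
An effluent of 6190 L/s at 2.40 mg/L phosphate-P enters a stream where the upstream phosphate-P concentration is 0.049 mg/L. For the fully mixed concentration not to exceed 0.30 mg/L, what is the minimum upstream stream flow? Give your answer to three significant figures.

51800 L/s

Set C_mix = 0.30: (Q·0.04900 + 6190·2.400) / (Q + 6190) = 0.30
→ Q = 6190·(2.400 − 0.30)/(0.30 − 0.04900) = 51790 L/s.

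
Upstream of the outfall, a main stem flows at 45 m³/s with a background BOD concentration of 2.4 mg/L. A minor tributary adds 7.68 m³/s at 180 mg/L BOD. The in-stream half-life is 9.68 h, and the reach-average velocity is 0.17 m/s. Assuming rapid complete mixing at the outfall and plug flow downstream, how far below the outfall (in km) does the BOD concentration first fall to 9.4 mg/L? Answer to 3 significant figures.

9.42 km

Conservation of mass: C = (45.00·2.400 + 7.680·180.0) / 52.68 = 1490/52.68 = 28.29 mg/L.
Half-life 9.68 h → k = ln 2 / 9.68 = 0.07161 h⁻¹ = 1.719 d⁻¹.
Set 28.29·exp(−k·t) = 9.4 → t = ln(28.29/9.4)/k = 55400 s = 15.39 h.
Distance = v·t = 0.17·55400 = 9417 m = 9.417 km.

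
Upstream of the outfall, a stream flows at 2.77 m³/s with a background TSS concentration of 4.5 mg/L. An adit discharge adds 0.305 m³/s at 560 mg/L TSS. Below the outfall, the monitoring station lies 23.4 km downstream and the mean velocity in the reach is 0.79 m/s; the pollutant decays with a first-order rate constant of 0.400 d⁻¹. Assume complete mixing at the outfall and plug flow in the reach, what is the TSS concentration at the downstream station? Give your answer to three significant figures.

52.0 mg/L

Flow-weighted average: C = (2.770·4.500 + 0.3050·560.0) / 3.075 = 183.3/3.075 = 59.60 mg/L.
Travel time t = 23.4·1000 / 0.79 = 29620 s = 8.228 h.
Decay over the reach: 59.60·exp(−kt) = 59.60·0.8719 = 51.96 mg/L.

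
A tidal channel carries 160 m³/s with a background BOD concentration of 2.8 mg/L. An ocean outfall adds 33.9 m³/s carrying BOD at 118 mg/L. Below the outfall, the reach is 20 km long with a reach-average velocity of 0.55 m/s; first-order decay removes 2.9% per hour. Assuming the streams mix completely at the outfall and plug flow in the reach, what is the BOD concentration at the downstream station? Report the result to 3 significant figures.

17.0 mg/L

Flow-weighted average: C = (160.0·2.800 + 33.90·118.0) / 193.9 = 4448/193.9 = 22.94 mg/L.
Travel time t = 20·1000 / 0.55 = 36360 s = 10.10 h.
2.9%/h lost → k = −ln(1 − 0.029) = 0.02943 h⁻¹.
After decay, C = 22.94 × e^(−kt) = 22.94 × 0.7429 = 17.04 mg/L.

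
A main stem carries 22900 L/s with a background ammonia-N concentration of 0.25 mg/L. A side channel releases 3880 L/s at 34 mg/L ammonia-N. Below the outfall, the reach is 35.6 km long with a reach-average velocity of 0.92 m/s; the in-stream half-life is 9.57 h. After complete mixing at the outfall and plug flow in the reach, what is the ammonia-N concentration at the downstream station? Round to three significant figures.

After mixing, C = (22900·0.2500 + 3880·34.00) / 26780 = 137600/26780 = 5.140 mg/L.
Travel time t = 35.6·1000 / 0.92 = 38700 s = 10.75 h.
Half-life 9.57 h → k = ln 2 / 9.57 = 0.07243 h⁻¹ = 1.738 d⁻¹.
Applying C = C₀e^(−kt): 5.140 × 0.4591 = 2.360 mg/L.

2.36 mg/L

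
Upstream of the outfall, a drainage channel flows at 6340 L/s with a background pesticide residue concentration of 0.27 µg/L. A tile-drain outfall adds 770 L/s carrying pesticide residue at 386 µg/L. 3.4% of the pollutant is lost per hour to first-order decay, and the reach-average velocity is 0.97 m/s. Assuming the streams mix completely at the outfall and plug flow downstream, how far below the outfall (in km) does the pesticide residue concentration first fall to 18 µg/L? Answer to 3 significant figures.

85.6 km

Flow-weighted average: C = (6340·0.2700 + 770.0·386.0) / 7110 = 298900/7110 = 42.04 µg/L.
3.4%/h lost → k = −ln(1 − 0.034) = 0.03459 h⁻¹.
Set 42.04·exp(−k·t) = 18 → t = ln(42.04/18)/k = 88290 s = 24.52 h.
Distance = v·t = 0.97·88290 = 85640 m = 85.64 km.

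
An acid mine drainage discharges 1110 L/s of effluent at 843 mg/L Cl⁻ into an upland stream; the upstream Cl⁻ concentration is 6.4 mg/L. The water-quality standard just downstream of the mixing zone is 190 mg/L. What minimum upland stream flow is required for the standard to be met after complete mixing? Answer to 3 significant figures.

Set C_mix = 190: (Q·6.400 + 1110·843.0) / (Q + 1110) = 190
→ Q = 1110·(843.0 − 190)/(190 − 6.400) = 3948 L/s.

3950 L/s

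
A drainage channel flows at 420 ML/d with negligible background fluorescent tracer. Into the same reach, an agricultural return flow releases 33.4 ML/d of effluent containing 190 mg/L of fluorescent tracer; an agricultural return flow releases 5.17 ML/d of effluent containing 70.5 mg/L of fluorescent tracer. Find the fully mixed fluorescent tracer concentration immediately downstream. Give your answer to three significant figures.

14.6 mg/L

Mixed concentration C = ΣQC/ΣQ = (420.0·0 + 33.40·190.0 + 5.170·70.50) / 458.6 = 6710/458.6 = 14.63 mg/L.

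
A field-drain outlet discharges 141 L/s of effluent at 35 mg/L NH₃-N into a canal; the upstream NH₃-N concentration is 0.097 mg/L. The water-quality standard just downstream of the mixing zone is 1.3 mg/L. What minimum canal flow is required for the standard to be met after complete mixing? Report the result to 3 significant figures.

Set C_mix = 1.3: (Q·0.09700 + 141.0·35.00) / (Q + 141.0) = 1.3
→ Q = 141.0·(35.00 − 1.3)/(1.3 − 0.09700) = 3950 L/s.

3950 L/s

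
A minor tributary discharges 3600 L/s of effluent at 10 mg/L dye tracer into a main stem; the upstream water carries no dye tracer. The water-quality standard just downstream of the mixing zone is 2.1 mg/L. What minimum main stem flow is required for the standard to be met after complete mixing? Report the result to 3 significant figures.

13500 L/s

Set C_mix = 2.1: (Q·0 + 3600·10.00) / (Q + 3600) = 2.1
→ Q = 3600·(10.00 − 2.1)/(2.1 − 0) = 13540 L/s.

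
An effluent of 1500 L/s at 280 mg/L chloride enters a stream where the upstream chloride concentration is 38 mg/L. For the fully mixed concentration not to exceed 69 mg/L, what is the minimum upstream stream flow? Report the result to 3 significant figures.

10200 L/s

Set C_mix = 69: (Q·38.00 + 1500·280.0) / (Q + 1500) = 69
→ Q = 1500·(280.0 − 69)/(69 − 38.00) = 10210 L/s.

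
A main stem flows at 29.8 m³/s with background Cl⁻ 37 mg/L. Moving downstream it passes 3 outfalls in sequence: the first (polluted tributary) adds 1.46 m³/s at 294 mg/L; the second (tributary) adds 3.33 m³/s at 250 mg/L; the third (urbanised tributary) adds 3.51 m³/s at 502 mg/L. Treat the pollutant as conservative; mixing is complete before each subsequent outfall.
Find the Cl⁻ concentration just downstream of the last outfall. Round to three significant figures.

108 mg/L

After outfall 1: Q = 29.80 + 1.460 = 31.26 m³/s; C = (29.80·37.00 + 1.460·294.0)/31.26 = 49.00 mg/L.
After outfall 2: Q = 31.26 + 3.330 = 34.59 m³/s; C = (31.26·49.00 + 3.330·250.0)/34.59 = 68.35 mg/L.
After outfall 3: Q = 34.59 + 3.510 = 38.10 m³/s; C = (34.59·68.35 + 3.510·502.0)/38.10 = 108.3 mg/L.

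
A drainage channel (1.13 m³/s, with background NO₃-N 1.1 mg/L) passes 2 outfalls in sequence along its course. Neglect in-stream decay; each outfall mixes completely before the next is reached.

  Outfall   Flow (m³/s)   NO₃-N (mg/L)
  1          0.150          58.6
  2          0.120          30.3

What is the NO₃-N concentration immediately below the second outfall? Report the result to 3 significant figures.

After outfall 1: Q = 1.130 + 0.1500 = 1.280 m³/s; C = (1.130·1.100 + 0.1500·58.60)/1.280 = 7.838 mg/L.
After outfall 2: Q = 1.280 + 0.1200 = 1.400 m³/s; C = (1.280·7.838 + 0.1200·30.30)/1.400 = 9.764 mg/L.

9.76 mg/L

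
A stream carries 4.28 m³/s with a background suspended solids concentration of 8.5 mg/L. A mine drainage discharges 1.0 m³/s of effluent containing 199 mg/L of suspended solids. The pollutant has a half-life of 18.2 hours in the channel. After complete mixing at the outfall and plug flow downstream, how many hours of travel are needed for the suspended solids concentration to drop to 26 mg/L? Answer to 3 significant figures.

Flow-weighted average: C = (4.280·8.500 + 1.000·199.0) / 5.280 = 235.4/5.280 = 44.58 mg/L.
Half-life 18.2 h → k = ln 2 / 18.2 = 0.03809 h⁻¹ = 0.9140 d⁻¹.
44.58·exp(−k·t) = 26 → t = ln(44.58/26)/k = 50970 s = 14.16 h.

14.2 h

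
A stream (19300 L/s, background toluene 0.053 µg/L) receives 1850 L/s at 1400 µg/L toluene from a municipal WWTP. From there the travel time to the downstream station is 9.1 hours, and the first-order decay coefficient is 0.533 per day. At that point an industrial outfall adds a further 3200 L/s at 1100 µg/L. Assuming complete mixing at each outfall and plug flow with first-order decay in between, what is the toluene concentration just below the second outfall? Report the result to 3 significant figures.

231 µg/L

Flow-weighted average: C = (19300·0.05300 + 1850·1400) / 21150 = 2591000/21150 = 122.5 µg/L; combined flow 21150 L/s.
First-order decay: C = 122.5·exp(−k·t) = 122.5·0.8170 = 100.1 µg/L.
At the second outfall, C = (21150·100.1 + 3200·1100) / (21150 + 3200) = 231.5 µg/L.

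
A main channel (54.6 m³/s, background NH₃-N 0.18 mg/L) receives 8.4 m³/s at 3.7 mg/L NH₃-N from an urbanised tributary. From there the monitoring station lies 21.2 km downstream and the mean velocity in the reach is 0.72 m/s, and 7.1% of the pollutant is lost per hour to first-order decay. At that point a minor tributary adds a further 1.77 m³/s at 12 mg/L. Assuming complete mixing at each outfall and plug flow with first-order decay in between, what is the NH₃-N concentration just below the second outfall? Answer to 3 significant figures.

0.674 mg/L

Conservation of mass: C = (54.60·0.1800 + 8.400·3.700) / 63.00 = 40.91/63.00 = 0.6493 mg/L; combined flow 63.00 m³/s.
Travel time t = 21.2·1000 / 0.72 = 29440 s = 8.179 h.
7.1%/h lost → k = −ln(1 − 0.071) = 0.07365 h⁻¹.
First-order decay: C = 0.6493·exp(−k·t) = 0.6493·0.5475 = 0.3555 mg/L.
At the second outfall, C = (63.00·0.3555 + 1.770·12.00) / (63.00 + 1.770) = 0.6737 mg/L.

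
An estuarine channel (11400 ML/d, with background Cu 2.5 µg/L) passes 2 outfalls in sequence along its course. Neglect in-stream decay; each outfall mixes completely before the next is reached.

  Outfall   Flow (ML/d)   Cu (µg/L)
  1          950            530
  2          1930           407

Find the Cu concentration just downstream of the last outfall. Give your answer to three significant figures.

92.3 µg/L

After outfall 1: Q = 11400 + 950.0 = 12350 ML/d; C = (11400·2.500 + 950.0·530.0)/12350 = 43.08 µg/L.
After outfall 2: Q = 12350 + 1930 = 14280 ML/d; C = (12350·43.08 + 1930·407.0)/14280 = 92.26 µg/L.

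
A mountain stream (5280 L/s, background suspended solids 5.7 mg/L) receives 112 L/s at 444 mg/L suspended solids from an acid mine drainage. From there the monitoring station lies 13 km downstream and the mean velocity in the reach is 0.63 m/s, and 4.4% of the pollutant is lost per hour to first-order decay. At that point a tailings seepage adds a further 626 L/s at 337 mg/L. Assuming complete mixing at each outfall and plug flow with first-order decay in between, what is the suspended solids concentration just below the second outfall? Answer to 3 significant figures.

45.3 mg/L

After mixing, C = (5280·5.700 + 112.0·444.0) / 5392 = 79820/5392 = 14.80 mg/L; combined flow 5392 L/s.
Travel time t = 13·1000 / 0.63 = 20630 s = 5.732 h.
4.4%/h lost → k = −ln(1 − 0.044) = 0.04500 h⁻¹.
First-order decay: C = 14.80·exp(−k·t) = 14.80·0.7727 = 11.44 mg/L.
Second outfall: C = (5392·11.44 + 626.0·337.0)/6018 = 45.30 mg/L.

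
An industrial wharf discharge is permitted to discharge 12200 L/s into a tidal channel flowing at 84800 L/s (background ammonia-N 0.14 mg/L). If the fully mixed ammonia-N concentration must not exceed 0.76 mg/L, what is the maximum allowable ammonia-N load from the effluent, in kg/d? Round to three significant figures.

Mass balance at the limit: 84800·0.1400 + 12200·Cₑ = 97000·0.76 → Cₑ = 5.070 mg/L.
12200 L/s = 12.20 m³/s. Load = 12.20 m³/s × 5.070 g/m³ × 86 400 s/d = 5344 kg/d.

5340 kg/d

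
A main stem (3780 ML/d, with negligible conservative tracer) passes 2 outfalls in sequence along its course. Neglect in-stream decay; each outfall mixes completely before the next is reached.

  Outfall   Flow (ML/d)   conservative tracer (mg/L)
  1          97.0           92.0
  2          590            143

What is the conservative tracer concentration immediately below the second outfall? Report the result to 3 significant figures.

20.9 mg/L

Outfall 1: combined Q = 3877 ML/d; C = (3780·0 + 97.00·92.00)/3877 = 2.302 mg/L.
Outfall 2: combined Q = 4467 ML/d; C = (3877·2.302 + 590.0·143.0)/4467 = 20.89 mg/L.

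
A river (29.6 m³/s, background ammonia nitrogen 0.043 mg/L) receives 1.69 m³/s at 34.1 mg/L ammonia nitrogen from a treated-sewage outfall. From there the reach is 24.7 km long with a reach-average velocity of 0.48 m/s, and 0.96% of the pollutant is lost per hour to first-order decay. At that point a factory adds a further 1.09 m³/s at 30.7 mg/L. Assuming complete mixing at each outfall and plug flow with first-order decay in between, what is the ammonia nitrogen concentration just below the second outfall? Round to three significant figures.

After mixing, C = (29.60·0.04300 + 1.690·34.10) / 31.29 = 58.90/31.29 = 1.882 mg/L; combined flow 31.29 m³/s.
Travel time t = 24.7·1000 / 0.48 = 51460 s = 14.29 h.
0.96%/h lost → k = −ln(1 − 0.0096) = 0.009646 h⁻¹.
Decay over the reach: 1.882·exp(−kt) = 1.882·0.8712 = 1.640 mg/L.
Second outfall: C = (31.29·1.640 + 1.090·30.70)/32.38 = 2.618 mg/L.

2.62 mg/L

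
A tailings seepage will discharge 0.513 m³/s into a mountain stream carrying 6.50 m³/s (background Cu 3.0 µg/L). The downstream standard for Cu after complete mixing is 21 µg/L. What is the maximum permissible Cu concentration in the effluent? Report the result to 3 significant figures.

At the limit, (Qr·Cr + Qe·Cₑ)/(Qr + Qe) = 21:
Cₑ = (7.013·21 − 6.500·3.000) / 0.5130 = 249.1 µg/L.

249 µg/L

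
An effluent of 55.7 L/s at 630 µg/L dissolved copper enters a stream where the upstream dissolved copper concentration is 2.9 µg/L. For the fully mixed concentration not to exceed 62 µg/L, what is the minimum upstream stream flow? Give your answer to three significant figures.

535 L/s

Set C_mix = 62: (Q·2.900 + 55.70·630.0) / (Q + 55.70) = 62
→ Q = 55.70·(630.0 − 62)/(62 − 2.900) = 535.3 L/s.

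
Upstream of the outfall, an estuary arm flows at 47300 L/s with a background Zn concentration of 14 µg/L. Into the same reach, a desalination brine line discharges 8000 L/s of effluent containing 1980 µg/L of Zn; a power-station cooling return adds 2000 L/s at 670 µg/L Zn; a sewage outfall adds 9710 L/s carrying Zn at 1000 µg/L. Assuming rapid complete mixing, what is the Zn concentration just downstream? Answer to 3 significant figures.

Mixed concentration C = ΣQC/ΣQ = (47300·14.00 + 8000·1980 + 2000·670.0 + 9710·1000) / 67010 = 27550000/67010 = 411.2 µg/L.

411 µg/L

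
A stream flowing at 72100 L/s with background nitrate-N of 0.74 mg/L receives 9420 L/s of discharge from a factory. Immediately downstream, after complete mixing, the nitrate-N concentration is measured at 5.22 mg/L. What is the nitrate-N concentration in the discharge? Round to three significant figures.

39.5 mg/L

Mass balance: 72100·0.7400 + 9420·Cₑ = 81520·5.220
→ Cₑ = (81520·5.220 − 72100·0.7400) / 9420 = 39.51 mg/L.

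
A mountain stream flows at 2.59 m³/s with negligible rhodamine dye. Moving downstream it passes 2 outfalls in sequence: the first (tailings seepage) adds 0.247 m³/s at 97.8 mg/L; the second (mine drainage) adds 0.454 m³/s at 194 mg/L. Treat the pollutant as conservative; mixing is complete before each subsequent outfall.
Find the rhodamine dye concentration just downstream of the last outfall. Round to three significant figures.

After outfall 1: Q = 2.590 + 0.2470 = 2.837 m³/s; C = (2.590·0 + 0.2470·97.80)/2.837 = 8.515 mg/L.
After outfall 2: Q = 2.837 + 0.4540 = 3.291 m³/s; C = (2.837·8.515 + 0.4540·194.0)/3.291 = 34.10 mg/L.

34.1 mg/L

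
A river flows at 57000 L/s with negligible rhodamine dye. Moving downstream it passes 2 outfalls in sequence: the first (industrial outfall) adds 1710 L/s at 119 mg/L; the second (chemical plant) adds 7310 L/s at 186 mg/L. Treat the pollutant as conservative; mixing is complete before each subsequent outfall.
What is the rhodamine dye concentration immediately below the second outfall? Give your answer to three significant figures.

23.7 mg/L

Below outfall 1: Q → 58710 L/s, C = (57000·0 + 1710·119.0)/58710 = 3.466 mg/L.
Below outfall 2: Q → 66020 L/s, C = (58710·3.466 + 7310·186.0)/66020 = 23.68 mg/L.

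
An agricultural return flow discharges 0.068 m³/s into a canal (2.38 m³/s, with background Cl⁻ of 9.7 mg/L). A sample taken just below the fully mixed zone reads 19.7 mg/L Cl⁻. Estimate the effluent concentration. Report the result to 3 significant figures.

370 mg/L

Mass balance: 2.380·9.700 + 0.06800·Cₑ = 2.448·19.70
→ Cₑ = (2.448·19.70 − 2.380·9.700) / 0.06800 = 369.7 mg/L.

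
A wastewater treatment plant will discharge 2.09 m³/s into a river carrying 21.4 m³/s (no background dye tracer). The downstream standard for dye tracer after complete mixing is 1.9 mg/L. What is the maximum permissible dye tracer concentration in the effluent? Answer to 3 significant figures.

21.4 mg/L

At the limit, (Qr·Cr + Qe·Cₑ)/(Qr + Qe) = 1.9:
Cₑ = (23.49·1.9 − 21.40·0) / 2.090 = 21.35 mg/L.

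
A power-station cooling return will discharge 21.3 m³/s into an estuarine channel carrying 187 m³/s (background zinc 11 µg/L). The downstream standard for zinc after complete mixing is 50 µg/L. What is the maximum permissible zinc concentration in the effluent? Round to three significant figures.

At the limit, (Qr·Cr + Qe·Cₑ)/(Qr + Qe) = 50:
Cₑ = (208.3·50 − 187.0·11.00) / 21.30 = 392.4 µg/L.

392 µg/L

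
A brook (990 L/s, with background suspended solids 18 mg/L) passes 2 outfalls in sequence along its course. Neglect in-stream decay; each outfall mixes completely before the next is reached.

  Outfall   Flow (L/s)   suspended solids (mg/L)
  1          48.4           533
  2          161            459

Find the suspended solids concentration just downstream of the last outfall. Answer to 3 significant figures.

Below outfall 1: Q → 1038 L/s, C = (990.0·18.00 + 48.40·533.0)/1038 = 42.00 mg/L.
Below outfall 2: Q → 1199 L/s, C = (1038·42.00 + 161.0·459.0)/1199 = 97.98 mg/L.

98.0 mg/L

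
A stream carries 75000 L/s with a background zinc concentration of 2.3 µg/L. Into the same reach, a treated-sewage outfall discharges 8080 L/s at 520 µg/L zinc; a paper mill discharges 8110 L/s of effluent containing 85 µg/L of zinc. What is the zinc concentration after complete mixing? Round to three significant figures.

55.5 µg/L

After mixing, C = (75000·2.300 + 8080·520.0 + 8110·85.00) / 91190 = 5063000/91190 = 55.53 µg/L.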